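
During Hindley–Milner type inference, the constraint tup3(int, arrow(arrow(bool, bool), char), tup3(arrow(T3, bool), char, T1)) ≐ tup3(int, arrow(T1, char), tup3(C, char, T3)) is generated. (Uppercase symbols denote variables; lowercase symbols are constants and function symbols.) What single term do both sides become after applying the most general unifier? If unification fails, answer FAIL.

tup3(int, arrow(arrow(bool, bool), char), tup3(arrow(arrow(bool, bool), bool), char, arrow(bool, bool)))

Decompose tup3/3: int ≐ int,  arrow(arrow(bool, bool), char) ≐ arrow(T1, char),  tup3(arrow(T3, bool), char, T1) ≐ tup3(C, char, T3).
Delete trivial equation int ≐ int.
Decompose arrow/2: arrow(bool, bool) ≐ T1,  char ≐ char.
Bind T1 := arrow(bool, bool); substituting into the one remaining equation that mentions T1 gives: tup3(arrow(T3, bool), char, arrow(bool, bool)) ≐ tup3(C, char, T3).
Delete trivial equation char ≐ char.
Decompose tup3/3: arrow(T3, bool) ≐ C,  char ≐ char,  arrow(bool, bool) ≐ T3.
Bind C := arrow(T3, bool); no other remaining equation mentions C.
Delete trivial equation char ≐ char.
Bind T3 := arrow(bool, bool). Substituting into the earlier binding gives C := arrow(arrow(bool, bool), bool).
Applying the MGU to either side gives tup3(int, arrow(arrow(bool, bool), char), tup3(arrow(arrow(bool, bool), bool), char, arrow(bool, bool))).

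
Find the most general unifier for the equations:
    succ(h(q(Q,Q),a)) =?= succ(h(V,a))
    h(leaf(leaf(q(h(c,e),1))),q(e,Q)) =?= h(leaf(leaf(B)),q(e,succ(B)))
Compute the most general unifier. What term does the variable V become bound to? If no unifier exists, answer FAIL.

Decompose succ/1: h(q(Q,Q),a) =?= h(V,a).
Decompose h/2: q(Q,Q) =?= V,  a =?= a.
Bind V := q(Q,Q); no other remaining equation mentions V.
Delete trivial equation a =?= a.
Decompose h/2: leaf(leaf(q(h(c,e),1))) =?= leaf(leaf(B)),  q(e,Q) =?= q(e,succ(B)).
Decompose leaf/1: leaf(q(h(c,e),1)) =?= leaf(B).
Decompose leaf/1: q(h(c,e),1) =?= B.
Bind B := q(h(c,e),1); substituting into the remaining equation gives: q(e,Q) =?= q(e,succ(q(h(c,e),1))).
Decompose q/2: e =?= e,  Q =?= succ(q(h(c,e),1)).
Delete trivial equation e =?= e.
Bind Q := succ(q(h(c,e),1)). Substituting into the earlier binding gives V := q(succ(q(h(c,e),1)),succ(q(h(c,e),1))).
MGU = { V -> q(succ(q(h(c,e),1)),succ(q(h(c,e),1))), B -> q(h(c,e),1), Q -> succ(q(h(c,e),1)) }, so V -> q(succ(q(h(c,e),1)),succ(q(h(c,e),1))).

q(succ(q(h(c,e),1)),succ(q(h(c,e),1)))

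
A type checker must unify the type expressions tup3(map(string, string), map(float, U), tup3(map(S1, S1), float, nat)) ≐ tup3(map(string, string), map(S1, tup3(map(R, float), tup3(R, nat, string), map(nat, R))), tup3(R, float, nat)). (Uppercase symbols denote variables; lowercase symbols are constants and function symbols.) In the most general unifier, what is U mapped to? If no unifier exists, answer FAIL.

Decompose tup3/3: map(string, string) ≐ map(string, string),  map(float, U) ≐ map(S1, tup3(map(R, float), tup3(R, nat, string), map(nat, R))),  tup3(map(S1, S1), float, nat) ≐ tup3(R, float, nat).
Delete trivial equation map(string, string) ≐ map(string, string).
Decompose map/2: float ≐ S1,  U ≐ tup3(map(R, float), tup3(R, nat, string), map(nat, R)).
Bind S1 := float; substituting into the one remaining equation that mentions S1 gives: tup3(map(float, float), float, nat) ≐ tup3(R, float, nat).
Bind U := tup3(map(R, float), tup3(R, nat, string), map(nat, R)); no other remaining equation mentions U.
Decompose tup3/3: map(float, float) ≐ R,  float ≐ float,  nat ≐ nat.
Bind R := map(float, float); no other remaining equation mentions R. Substituting into the earlier binding gives U := tup3(map(map(float, float), float), tup3(map(float, float), nat, string), map(nat, map(float, float))).
Delete trivial equation float ≐ float.
Delete trivial equation nat ≐ nat.
MGU = { S1 := float, U := tup3(map(map(float, float), float), tup3(map(float, float), nat, string), map(nat, map(float, float))), R := map(float, float) }, so U := tup3(map(map(float, float), float), tup3(map(float, float), nat, string), map(nat, map(float, float))).

tup3(map(map(float, float), float), tup3(map(float, float), nat, string), map(nat, map(float, float)))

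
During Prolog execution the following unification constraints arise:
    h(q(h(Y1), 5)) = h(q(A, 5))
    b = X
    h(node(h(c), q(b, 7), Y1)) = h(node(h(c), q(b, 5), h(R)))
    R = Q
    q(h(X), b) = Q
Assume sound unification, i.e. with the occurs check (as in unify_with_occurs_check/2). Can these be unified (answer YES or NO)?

NO

Decompose h/1: q(h(Y1), 5) = q(A, 5).
Decompose q/2: h(Y1) = A,  5 = 5.
Bind A := h(Y1); no other remaining equation mentions A.
Delete trivial equation 5 = 5.
Bind X := b; substituting into the one remaining equation that mentions X gives: q(h(b), b) = Q.
Decompose h/1: node(h(c), q(b, 7), Y1) = node(h(c), q(b, 5), h(R)).
Decompose node/3: h(c) = h(c),  q(b, 7) = q(b, 5),  Y1 = h(R).
Delete trivial equation h(c) = h(c).
Decompose q/2: b = b,  7 = 5.
Delete trivial equation b = b.
Clash: constants 7 and 5 differ; no unifier exists.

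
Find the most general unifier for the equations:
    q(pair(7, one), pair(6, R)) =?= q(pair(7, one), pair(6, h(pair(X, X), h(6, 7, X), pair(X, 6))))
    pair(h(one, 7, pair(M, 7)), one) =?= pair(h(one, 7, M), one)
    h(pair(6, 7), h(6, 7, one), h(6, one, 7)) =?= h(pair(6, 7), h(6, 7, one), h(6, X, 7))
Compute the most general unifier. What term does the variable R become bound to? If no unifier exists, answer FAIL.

FAIL

Decompose q/2: pair(7, one) =?= pair(7, one),  pair(6, R) =?= pair(6, h(pair(X, X), h(6, 7, X), pair(X, 6))).
Delete trivial equation pair(7, one) =?= pair(7, one).
Decompose pair/2: 6 =?= 6,  R =?= h(pair(X, X), h(6, 7, X), pair(X, 6)).
Delete trivial equation 6 =?= 6.
Bind R := h(pair(X, X), h(6, 7, X), pair(X, 6)); no other remaining equation mentions R.
Decompose pair/2: h(one, 7, pair(M, 7)) =?= h(one, 7, M),  one =?= one.
Decompose h/3: one =?= one,  7 =?= 7,  pair(M, 7) =?= M.
Delete trivial equation one =?= one.
Delete trivial equation 7 =?= 7.
Occurs check fails: M occurs in pair(M, 7); the equation M =?= pair(M, 7) has no finite solution.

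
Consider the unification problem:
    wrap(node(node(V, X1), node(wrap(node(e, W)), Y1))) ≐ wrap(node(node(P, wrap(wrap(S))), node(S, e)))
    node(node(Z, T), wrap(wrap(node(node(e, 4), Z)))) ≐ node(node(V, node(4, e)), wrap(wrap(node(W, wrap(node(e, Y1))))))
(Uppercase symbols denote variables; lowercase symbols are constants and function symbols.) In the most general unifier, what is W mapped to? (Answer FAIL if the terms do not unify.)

Decompose wrap/1: node(node(V, X1), node(wrap(node(e, W)), Y1)) ≐ node(node(P, wrap(wrap(S))), node(S, e)).
Decompose node/2: node(V, X1) ≐ node(P, wrap(wrap(S))),  node(wrap(node(e, W)), Y1) ≐ node(S, e).
Decompose node/2: V ≐ P,  X1 ≐ wrap(wrap(S)).
Bind V := P; substituting into the one remaining equation that mentions V gives: node(node(Z, T), wrap(wrap(node(node(e, 4), Z)))) ≐ node(node(P, node(4, e)), wrap(wrap(node(W, wrap(node(e, Y1)))))).
Bind X1 := wrap(wrap(S)); no other remaining equation mentions X1.
Decompose node/2: wrap(node(e, W)) ≐ S,  Y1 ≐ e.
Bind S := wrap(node(e, W)); no other remaining equation mentions S. Substituting into the earlier binding gives X1 := wrap(wrap(wrap(node(e, W)))).
Bind Y1 := e; substituting into the remaining equation gives: node(node(Z, T), wrap(wrap(node(node(e, 4), Z)))) ≐ node(node(P, node(4, e)), wrap(wrap(node(W, wrap(node(e, e)))))).
Decompose node/2: node(Z, T) ≐ node(P, node(4, e)),  wrap(wrap(node(node(e, 4), Z))) ≐ wrap(wrap(node(W, wrap(node(e, e))))).
Decompose node/2: Z ≐ P,  T ≐ node(4, e).
Bind Z := P; substituting into the one remaining equation that mentions Z gives: wrap(wrap(node(node(e, 4), P))) ≐ wrap(wrap(node(W, wrap(node(e, e))))).
Bind T := node(4, e); no other remaining equation mentions T.
Decompose wrap/1: wrap(node(node(e, 4), P)) ≐ wrap(node(W, wrap(node(e, e)))).
Decompose wrap/1: node(node(e, 4), P) ≐ node(W, wrap(node(e, e))).
Decompose node/2: node(e, 4) ≐ W,  P ≐ wrap(node(e, e)).
Bind W := node(e, 4); no other remaining equation mentions W. Substituting into the earlier bindings gives X1 := wrap(wrap(wrap(node(e, node(e, 4))))), S := wrap(node(e, node(e, 4))).
Bind P := wrap(node(e, e)). Substituting into the earlier bindings gives V := wrap(node(e, e)), Z := wrap(node(e, e)).
MGU = { V := wrap(node(e, e)), X1 := wrap(wrap(wrap(node(e, node(e, 4))))), S := wrap(node(e, node(e, 4))), Y1 := e, Z := wrap(node(e, e)), T := node(4, e), W := node(e, 4), P := wrap(node(e, e)) }, so W := node(e, 4).

node(e, 4)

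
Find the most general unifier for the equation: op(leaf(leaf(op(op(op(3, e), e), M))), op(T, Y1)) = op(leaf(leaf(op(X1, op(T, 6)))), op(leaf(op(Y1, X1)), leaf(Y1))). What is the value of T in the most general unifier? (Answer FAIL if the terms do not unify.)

FAIL

Decompose op/2: leaf(leaf(op(op(op(3, e), e), M))) = leaf(leaf(op(X1, op(T, 6)))),  op(T, Y1) = op(leaf(op(Y1, X1)), leaf(Y1)).
Decompose leaf/1: leaf(op(op(op(3, e), e), M)) = leaf(op(X1, op(T, 6))).
Decompose leaf/1: op(op(op(3, e), e), M) = op(X1, op(T, 6)).
Decompose op/2: op(op(3, e), e) = X1,  M = op(T, 6).
Bind X1 := op(op(3, e), e); substituting into the one remaining equation that mentions X1 gives: op(T, Y1) = op(leaf(op(Y1, op(op(3, e), e))), leaf(Y1)).
Bind M := op(T, 6); no other remaining equation mentions M.
Decompose op/2: T = leaf(op(Y1, op(op(3, e), e))),  Y1 = leaf(Y1).
Bind T := leaf(op(Y1, op(op(3, e), e))); no other remaining equation mentions T. Substituting into the earlier binding gives M := op(leaf(op(Y1, op(op(3, e), e))), 6).
Occurs check fails: Y1 occurs in leaf(Y1); the equation Y1 = leaf(Y1) has no finite solution.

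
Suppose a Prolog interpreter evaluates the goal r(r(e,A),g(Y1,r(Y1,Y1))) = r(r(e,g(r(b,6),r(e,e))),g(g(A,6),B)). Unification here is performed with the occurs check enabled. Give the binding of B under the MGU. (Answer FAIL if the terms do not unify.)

r(g(g(r(b,6),r(e,e)),6),g(g(r(b,6),r(e,e)),6))

Decompose r/2: r(e,A) = r(e,g(r(b,6),r(e,e))),  g(Y1,r(Y1,Y1)) = g(g(A,6),B).
Decompose r/2: e = e,  A = g(r(b,6),r(e,e)).
Delete trivial equation e = e.
Bind A := g(r(b,6),r(e,e)); substituting into the remaining equation gives: g(Y1,r(Y1,Y1)) = g(g(g(r(b,6),r(e,e)),6),B).
Decompose g/2: Y1 = g(g(r(b,6),r(e,e)),6),  r(Y1,Y1) = B.
Bind Y1 := g(g(r(b,6),r(e,e)),6); substituting into the remaining equation gives: r(g(g(r(b,6),r(e,e)),6),g(g(r(b,6),r(e,e)),6)) = B.
Bind B := r(g(g(r(b,6),r(e,e)),6),g(g(r(b,6),r(e,e)),6)).
MGU = { A = g(r(b,6),r(e,e)), Y1 = g(g(r(b,6),r(e,e)),6), B = r(g(g(r(b,6),r(e,e)),6),g(g(r(b,6),r(e,e)),6)) }, so B = r(g(g(r(b,6),r(e,e)),6),g(g(r(b,6),r(e,e)),6)).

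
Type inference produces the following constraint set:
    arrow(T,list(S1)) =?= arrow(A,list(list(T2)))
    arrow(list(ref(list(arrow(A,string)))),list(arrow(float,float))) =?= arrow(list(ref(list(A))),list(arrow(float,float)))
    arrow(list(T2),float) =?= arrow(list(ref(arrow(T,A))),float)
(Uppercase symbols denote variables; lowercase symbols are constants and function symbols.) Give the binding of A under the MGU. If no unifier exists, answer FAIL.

FAIL

Decompose arrow/2: T =?= A,  list(S1) =?= list(list(T2)).
Bind T := A; substituting into the one remaining equation that mentions T gives: arrow(list(T2),float) =?= arrow(list(ref(arrow(A,A))),float).
Decompose list/1: S1 =?= list(T2).
Bind S1 := list(T2); no other remaining equation mentions S1.
Decompose arrow/2: list(ref(list(arrow(A,string)))) =?= list(ref(list(A))),  list(arrow(float,float)) =?= list(arrow(float,float)).
Decompose list/1: ref(list(arrow(A,string))) =?= ref(list(A)).
Decompose ref/1: list(arrow(A,string)) =?= list(A).
Decompose list/1: arrow(A,string) =?= A.
Occurs check fails: A occurs in arrow(A,string); the equation A =?= arrow(A,string) has no finite solution.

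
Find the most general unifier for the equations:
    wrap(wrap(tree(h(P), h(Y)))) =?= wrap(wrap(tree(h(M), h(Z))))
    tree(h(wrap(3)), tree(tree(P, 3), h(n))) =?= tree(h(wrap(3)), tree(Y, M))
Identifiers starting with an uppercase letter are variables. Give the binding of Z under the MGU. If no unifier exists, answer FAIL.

tree(h(n), 3)

Decompose wrap/1: wrap(tree(h(P), h(Y))) =?= wrap(tree(h(M), h(Z))).
Decompose wrap/1: tree(h(P), h(Y)) =?= tree(h(M), h(Z)).
Decompose tree/2: h(P) =?= h(M),  h(Y) =?= h(Z).
Decompose h/1: P =?= M.
Bind P := M; substituting into the one remaining equation that mentions P gives: tree(h(wrap(3)), tree(tree(M, 3), h(n))) =?= tree(h(wrap(3)), tree(Y, M)).
Decompose h/1: Y =?= Z.
Bind Y := Z; substituting into the remaining equation gives: tree(h(wrap(3)), tree(tree(M, 3), h(n))) =?= tree(h(wrap(3)), tree(Z, M)).
Decompose tree/2: h(wrap(3)) =?= h(wrap(3)),  tree(tree(M, 3), h(n)) =?= tree(Z, M).
Delete trivial equation h(wrap(3)) =?= h(wrap(3)).
Decompose tree/2: tree(M, 3) =?= Z,  h(n) =?= M.
Bind Z := tree(M, 3); no other remaining equation mentions Z. Substituting into the earlier binding gives Y := tree(M, 3).
Bind M := h(n). Substituting into the earlier bindings gives P := h(n), Y := tree(h(n), 3), Z := tree(h(n), 3).
MGU = { P := h(n), Y := tree(h(n), 3), Z := tree(h(n), 3), M := h(n) }, so Z := tree(h(n), 3).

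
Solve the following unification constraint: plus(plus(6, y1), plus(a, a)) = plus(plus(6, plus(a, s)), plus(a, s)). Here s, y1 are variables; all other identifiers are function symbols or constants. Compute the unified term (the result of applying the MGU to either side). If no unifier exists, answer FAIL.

Decompose plus/2: plus(6, y1) = plus(6, plus(a, s)),  plus(a, a) = plus(a, s).
Decompose plus/2: 6 = 6,  y1 = plus(a, s).
Delete trivial equation 6 = 6.
Bind y1 := plus(a, s); no other remaining equation mentions y1.
Decompose plus/2: a = a,  a = s.
Delete trivial equation a = a.
Bind s := a. Substituting into the earlier binding gives y1 := plus(a, a).
Applying the MGU to either side gives plus(plus(6, plus(a, a)), plus(a, a)).

plus(plus(6, plus(a, a)), plus(a, a))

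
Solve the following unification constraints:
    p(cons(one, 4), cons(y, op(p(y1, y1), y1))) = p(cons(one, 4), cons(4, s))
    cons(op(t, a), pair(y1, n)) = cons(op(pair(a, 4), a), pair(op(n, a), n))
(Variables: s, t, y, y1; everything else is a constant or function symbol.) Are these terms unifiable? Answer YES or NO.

Decompose p/2: cons(one, 4) = cons(one, 4),  cons(y, op(p(y1, y1), y1)) = cons(4, s).
Delete trivial equation cons(one, 4) = cons(one, 4).
Decompose cons/2: y = 4,  op(p(y1, y1), y1) = s.
Bind y := 4; no other remaining equation mentions y.
Bind s := op(p(y1, y1), y1); no other remaining equation mentions s.
Decompose cons/2: op(t, a) = op(pair(a, 4), a),  pair(y1, n) = pair(op(n, a), n).
Decompose op/2: t = pair(a, 4),  a = a.
Bind t := pair(a, 4); no other remaining equation mentions t.
Delete trivial equation a = a.
Decompose pair/2: y1 = op(n, a),  n = n.
Bind y1 := op(n, a); no other remaining equation mentions y1. Substituting into the earlier binding gives s := op(p(op(n, a), op(n, a)), op(n, a)).
Delete trivial equation n = n.
No equations remain and no clash or occurs-check failure arose, so a unifier exists.

YES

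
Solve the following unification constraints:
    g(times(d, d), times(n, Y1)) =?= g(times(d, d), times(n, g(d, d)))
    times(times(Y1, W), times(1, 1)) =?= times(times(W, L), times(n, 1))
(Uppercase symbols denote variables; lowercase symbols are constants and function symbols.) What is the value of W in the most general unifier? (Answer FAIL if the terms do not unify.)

FAIL

Decompose g/2: times(d, d) =?= times(d, d),  times(n, Y1) =?= times(n, g(d, d)).
Delete trivial equation times(d, d) =?= times(d, d).
Decompose times/2: n =?= n,  Y1 =?= g(d, d).
Delete trivial equation n =?= n.
Bind Y1 := g(d, d); substituting into the remaining equation gives: times(times(g(d, d), W), times(1, 1)) =?= times(times(W, L), times(n, 1)).
Decompose times/2: times(g(d, d), W) =?= times(W, L),  times(1, 1) =?= times(n, 1).
Decompose times/2: g(d, d) =?= W,  W =?= L.
Bind W := g(d, d); substituting into the one remaining equation that mentions W gives: g(d, d) =?= L.
Bind L := g(d, d); no other remaining equation mentions L.
Decompose times/2: 1 =?= n,  1 =?= 1.
Clash: constants 1 and n differ; no unifier exists.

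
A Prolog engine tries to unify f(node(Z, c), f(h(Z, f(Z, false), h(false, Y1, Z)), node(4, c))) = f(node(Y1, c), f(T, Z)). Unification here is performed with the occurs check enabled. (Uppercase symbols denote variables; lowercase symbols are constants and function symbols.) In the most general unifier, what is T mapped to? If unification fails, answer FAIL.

h(node(4, c), f(node(4, c), false), h(false, node(4, c), node(4, c)))

Decompose f/2: node(Z, c) = node(Y1, c),  f(h(Z, f(Z, false), h(false, Y1, Z)), node(4, c)) = f(T, Z).
Decompose node/2: Z = Y1,  c = c.
Bind Z := Y1; substituting into the one remaining equation that mentions Z gives: f(h(Y1, f(Y1, false), h(false, Y1, Y1)), node(4, c)) = f(T, Y1).
Delete trivial equation c = c.
Decompose f/2: h(Y1, f(Y1, false), h(false, Y1, Y1)) = T,  node(4, c) = Y1.
Bind T := h(Y1, f(Y1, false), h(false, Y1, Y1)); no other remaining equation mentions T.
Bind Y1 := node(4, c). Substituting into the earlier bindings gives Z := node(4, c), T := h(node(4, c), f(node(4, c), false), h(false, node(4, c), node(4, c))).
MGU = { Z = node(4, c), T = h(node(4, c), f(node(4, c), false), h(false, node(4, c), node(4, c))), Y1 = node(4, c) }, so T = h(node(4, c), f(node(4, c), false), h(false, node(4, c), node(4, c))).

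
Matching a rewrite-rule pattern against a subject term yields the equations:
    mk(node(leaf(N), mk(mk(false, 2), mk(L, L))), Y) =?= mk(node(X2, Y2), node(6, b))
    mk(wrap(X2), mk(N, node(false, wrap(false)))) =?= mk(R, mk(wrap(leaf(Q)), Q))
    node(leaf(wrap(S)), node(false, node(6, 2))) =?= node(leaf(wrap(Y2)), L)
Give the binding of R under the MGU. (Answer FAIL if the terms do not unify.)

Decompose mk/2: node(leaf(N), mk(mk(false, 2), mk(L, L))) =?= node(X2, Y2),  Y =?= node(6, b).
Decompose node/2: leaf(N) =?= X2,  mk(mk(false, 2), mk(L, L)) =?= Y2.
Bind X2 := leaf(N); substituting into the one remaining equation that mentions X2 gives: mk(wrap(leaf(N)), mk(N, node(false, wrap(false)))) =?= mk(R, mk(wrap(leaf(Q)), Q)).
Bind Y2 := mk(mk(false, 2), mk(L, L)); substituting into the one remaining equation that mentions Y2 gives: node(leaf(wrap(S)), node(false, node(6, 2))) =?= node(leaf(wrap(mk(mk(false, 2), mk(L, L)))), L).
Bind Y := node(6, b); no other remaining equation mentions Y.
Decompose mk/2: wrap(leaf(N)) =?= R,  mk(N, node(false, wrap(false))) =?= mk(wrap(leaf(Q)), Q).
Bind R := wrap(leaf(N)); no other remaining equation mentions R.
Decompose mk/2: N =?= wrap(leaf(Q)),  node(false, wrap(false)) =?= Q.
Bind N := wrap(leaf(Q)); no other remaining equation mentions N. Substituting into the earlier bindings gives X2 := leaf(wrap(leaf(Q))), R := wrap(leaf(wrap(leaf(Q)))).
Bind Q := node(false, wrap(false)); no other remaining equation mentions Q. Substituting into the earlier bindings gives X2 := leaf(wrap(leaf(node(false, wrap(false))))), R := wrap(leaf(wrap(leaf(node(false, wrap(false)))))), N := wrap(leaf(node(false, wrap(false)))).
Decompose node/2: leaf(wrap(S)) =?= leaf(wrap(mk(mk(false, 2), mk(L, L)))),  node(false, node(6, 2)) =?= L.
Decompose leaf/1: wrap(S) =?= wrap(mk(mk(false, 2), mk(L, L))).
Decompose wrap/1: S =?= mk(mk(false, 2), mk(L, L)).
Bind S := mk(mk(false, 2), mk(L, L)); no other remaining equation mentions S.
Bind L := node(false, node(6, 2)). Substituting into the earlier bindings gives Y2 := mk(mk(false, 2), mk(node(false, node(6, 2)), node(false, node(6, 2)))), S := mk(mk(false, 2), mk(node(false, node(6, 2)), node(false, node(6, 2)))).
MGU = { X2 := leaf(wrap(leaf(node(false, wrap(false))))), Y2 := mk(mk(false, 2), mk(node(false, node(6, 2)), node(false, node(6, 2)))), Y := node(6, b), R := wrap(leaf(wrap(leaf(node(false, wrap(false)))))), N := wrap(leaf(node(false, wrap(false)))), Q := node(false, wrap(false)), S := mk(mk(false, 2), mk(node(false, node(6, 2)), node(false, node(6, 2)))), L := node(false, node(6, 2)) }, so R := wrap(leaf(wrap(leaf(node(false, wrap(false)))))).

wrap(leaf(wrap(leaf(node(false, wrap(false))))))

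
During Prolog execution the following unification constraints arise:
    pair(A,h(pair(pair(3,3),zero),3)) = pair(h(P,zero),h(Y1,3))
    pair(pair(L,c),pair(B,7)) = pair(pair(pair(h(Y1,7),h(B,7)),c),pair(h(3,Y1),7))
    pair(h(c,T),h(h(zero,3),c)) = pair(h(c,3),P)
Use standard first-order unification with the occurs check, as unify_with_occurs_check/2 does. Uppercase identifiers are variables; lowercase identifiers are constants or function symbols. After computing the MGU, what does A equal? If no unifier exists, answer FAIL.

h(h(h(zero,3),c),zero)

Decompose pair/2: A = h(P,zero),  h(pair(pair(3,3),zero),3) = h(Y1,3).
Bind A := h(P,zero); no other remaining equation mentions A.
Decompose h/2: pair(pair(3,3),zero) = Y1,  3 = 3.
Bind Y1 := pair(pair(3,3),zero); substituting into the one remaining equation that mentions Y1 gives: pair(pair(L,c),pair(B,7)) = pair(pair(pair(h(pair(pair(3,3),zero),7),h(B,7)),c),pair(h(3,pair(pair(3,3),zero)),7)).
Delete trivial equation 3 = 3.
Decompose pair/2: pair(L,c) = pair(pair(h(pair(pair(3,3),zero),7),h(B,7)),c),  pair(B,7) = pair(h(3,pair(pair(3,3),zero)),7).
Decompose pair/2: L = pair(h(pair(pair(3,3),zero),7),h(B,7)),  c = c.
Bind L := pair(h(pair(pair(3,3),zero),7),h(B,7)); no other remaining equation mentions L.
Delete trivial equation c = c.
Decompose pair/2: B = h(3,pair(pair(3,3),zero)),  7 = 7.
Bind B := h(3,pair(pair(3,3),zero)); no other remaining equation mentions B. Substituting into the earlier binding gives L := pair(h(pair(pair(3,3),zero),7),h(h(3,pair(pair(3,3),zero)),7)).
Delete trivial equation 7 = 7.
Decompose pair/2: h(c,T) = h(c,3),  h(h(zero,3),c) = P.
Decompose h/2: c = c,  T = 3.
Delete trivial equation c = c.
Bind T := 3; no other remaining equation mentions T.
Bind P := h(h(zero,3),c). Substituting into the earlier binding gives A := h(h(h(zero,3),c),zero).
MGU = { A = h(h(h(zero,3),c),zero), Y1 = pair(pair(3,3),zero), L = pair(h(pair(pair(3,3),zero),7),h(h(3,pair(pair(3,3),zero)),7)), B = h(3,pair(pair(3,3),zero)), T = 3, P = h(h(zero,3),c) }, so A = h(h(h(zero,3),c),zero).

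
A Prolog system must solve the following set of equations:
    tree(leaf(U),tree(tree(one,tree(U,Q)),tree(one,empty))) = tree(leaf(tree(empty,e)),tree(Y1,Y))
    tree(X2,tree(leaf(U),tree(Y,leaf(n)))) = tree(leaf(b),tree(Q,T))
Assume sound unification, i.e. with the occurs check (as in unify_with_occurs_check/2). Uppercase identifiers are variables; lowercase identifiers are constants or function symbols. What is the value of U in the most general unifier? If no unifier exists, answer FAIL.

tree(empty,e)

Decompose tree/2: leaf(U) = leaf(tree(empty,e)),  tree(tree(one,tree(U,Q)),tree(one,empty)) = tree(Y1,Y).
Decompose leaf/1: U = tree(empty,e).
Bind U := tree(empty,e); substituting into the remaining equations gives: tree(tree(one,tree(tree(empty,e),Q)),tree(one,empty)) = tree(Y1,Y),  tree(X2,tree(leaf(tree(empty,e)),tree(Y,leaf(n)))) = tree(leaf(b),tree(Q,T)).
Decompose tree/2: tree(one,tree(tree(empty,e),Q)) = Y1,  tree(one,empty) = Y.
Bind Y1 := tree(one,tree(tree(empty,e),Q)); no other remaining equation mentions Y1.
Bind Y := tree(one,empty); substituting into the remaining equation gives: tree(X2,tree(leaf(tree(empty,e)),tree(tree(one,empty),leaf(n)))) = tree(leaf(b),tree(Q,T)).
Decompose tree/2: X2 = leaf(b),  tree(leaf(tree(empty,e)),tree(tree(one,empty),leaf(n))) = tree(Q,T).
Bind X2 := leaf(b); no other remaining equation mentions X2.
Decompose tree/2: leaf(tree(empty,e)) = Q,  tree(tree(one,empty),leaf(n)) = T.
Bind Q := leaf(tree(empty,e)); no other remaining equation mentions Q. Substituting into the earlier binding gives Y1 := tree(one,tree(tree(empty,e),leaf(tree(empty,e)))).
Bind T := tree(tree(one,empty),leaf(n)).
MGU = { U -> tree(empty,e), Y1 -> tree(one,tree(tree(empty,e),leaf(tree(empty,e)))), Y -> tree(one,empty), X2 -> leaf(b), Q -> leaf(tree(empty,e)), T -> tree(tree(one,empty),leaf(n)) }, so U -> tree(empty,e).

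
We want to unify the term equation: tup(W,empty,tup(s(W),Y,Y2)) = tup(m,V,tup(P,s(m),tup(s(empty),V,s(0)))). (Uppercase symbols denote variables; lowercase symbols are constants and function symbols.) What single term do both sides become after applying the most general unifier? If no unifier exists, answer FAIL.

Decompose tup/3: W = m,  empty = V,  tup(s(W),Y,Y2) = tup(P,s(m),tup(s(empty),V,s(0))).
Bind W := m; substituting into the one remaining equation that mentions W gives: tup(s(m),Y,Y2) = tup(P,s(m),tup(s(empty),V,s(0))).
Bind V := empty; substituting into the remaining equation gives: tup(s(m),Y,Y2) = tup(P,s(m),tup(s(empty),empty,s(0))).
Decompose tup/3: s(m) = P,  Y = s(m),  Y2 = tup(s(empty),empty,s(0)).
Bind P := s(m); no other remaining equation mentions P.
Bind Y := s(m); no other remaining equation mentions Y.
Bind Y2 := tup(s(empty),empty,s(0)).
Applying the MGU to either side gives tup(m,empty,tup(s(m),s(m),tup(s(empty),empty,s(0)))).

tup(m,empty,tup(s(m),s(m),tup(s(empty),empty,s(0))))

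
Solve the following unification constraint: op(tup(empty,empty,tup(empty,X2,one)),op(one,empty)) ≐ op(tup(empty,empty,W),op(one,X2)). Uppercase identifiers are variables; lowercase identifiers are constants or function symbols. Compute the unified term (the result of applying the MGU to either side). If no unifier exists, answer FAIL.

Decompose op/2: tup(empty,empty,tup(empty,X2,one)) ≐ tup(empty,empty,W),  op(one,empty) ≐ op(one,X2).
Decompose tup/3: empty ≐ empty,  empty ≐ empty,  tup(empty,X2,one) ≐ W.
Delete trivial equation empty ≐ empty.
Delete trivial equation empty ≐ empty.
Bind W := tup(empty,X2,one); no other remaining equation mentions W.
Decompose op/2: one ≐ one,  empty ≐ X2.
Delete trivial equation one ≐ one.
Bind X2 := empty. Substituting into the earlier binding gives W := tup(empty,empty,one).
Applying the MGU to either side gives op(tup(empty,empty,tup(empty,empty,one)),op(one,empty)).

op(tup(empty,empty,tup(empty,empty,one)),op(one,empty))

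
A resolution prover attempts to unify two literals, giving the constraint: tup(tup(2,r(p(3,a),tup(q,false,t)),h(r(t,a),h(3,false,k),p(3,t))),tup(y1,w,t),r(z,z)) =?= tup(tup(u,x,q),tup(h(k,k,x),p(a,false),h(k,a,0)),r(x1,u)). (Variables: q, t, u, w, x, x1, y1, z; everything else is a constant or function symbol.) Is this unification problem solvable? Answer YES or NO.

Decompose tup/3: tup(2,r(p(3,a),tup(q,false,t)),h(r(t,a),h(3,false,k),p(3,t))) =?= tup(u,x,q),  tup(y1,w,t) =?= tup(h(k,k,x),p(a,false),h(k,a,0)),  r(z,z) =?= r(x1,u).
Decompose tup/3: 2 =?= u,  r(p(3,a),tup(q,false,t)) =?= x,  h(r(t,a),h(3,false,k),p(3,t)) =?= q.
Bind u := 2; substituting into the one remaining equation that mentions u gives: r(z,z) =?= r(x1,2).
Bind x := r(p(3,a),tup(q,false,t)); substituting into the one remaining equation that mentions x gives: tup(y1,w,t) =?= tup(h(k,k,r(p(3,a),tup(q,false,t))),p(a,false),h(k,a,0)).
Bind q := h(r(t,a),h(3,false,k),p(3,t)); substituting into the one remaining equation that mentions q gives: tup(y1,w,t) =?= tup(h(k,k,r(p(3,a),tup(h(r(t,a),h(3,false,k),p(3,t)),false,t))),p(a,false),h(k,a,0)). Substituting into the earlier binding gives x := r(p(3,a),tup(h(r(t,a),h(3,false,k),p(3,t)),false,t)).
Decompose tup/3: y1 =?= h(k,k,r(p(3,a),tup(h(r(t,a),h(3,false,k),p(3,t)),false,t))),  w =?= p(a,false),  t =?= h(k,a,0).
Bind y1 := h(k,k,r(p(3,a),tup(h(r(t,a),h(3,false,k),p(3,t)),false,t))); no other remaining equation mentions y1.
Bind w := p(a,false); no other remaining equation mentions w.
Bind t := h(k,a,0); no other remaining equation mentions t. Substituting into the earlier bindings gives x := r(p(3,a),tup(h(r(h(k,a,0),a),h(3,false,k),p(3,h(k,a,0))),false,h(k,a,0))), q := h(r(h(k,a,0),a),h(3,false,k),p(3,h(k,a,0))), y1 := h(k,k,r(p(3,a),tup(h(r(h(k,a,0),a),h(3,false,k),p(3,h(k,a,0))),false,h(k,a,0)))).
Decompose r/2: z =?= x1,  z =?= 2.
Bind z := x1; substituting into the remaining equation gives: x1 =?= 2.
Bind x1 := 2. Substituting into the earlier binding gives z := 2.
No equations remain and no clash or occurs-check failure arose, so a unifier exists.

YES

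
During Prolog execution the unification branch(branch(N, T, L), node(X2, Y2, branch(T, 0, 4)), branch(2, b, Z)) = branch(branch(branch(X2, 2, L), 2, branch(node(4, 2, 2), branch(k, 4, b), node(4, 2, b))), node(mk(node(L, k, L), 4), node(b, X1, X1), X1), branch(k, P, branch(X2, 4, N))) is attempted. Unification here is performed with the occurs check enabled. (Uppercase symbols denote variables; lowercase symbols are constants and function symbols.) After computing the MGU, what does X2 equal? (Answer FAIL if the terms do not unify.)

Decompose branch/3: branch(N, T, L) = branch(branch(X2, 2, L), 2, branch(node(4, 2, 2), branch(k, 4, b), node(4, 2, b))),  node(X2, Y2, branch(T, 0, 4)) = node(mk(node(L, k, L), 4), node(b, X1, X1), X1),  branch(2, b, Z) = branch(k, P, branch(X2, 4, N)).
Decompose branch/3: N = branch(X2, 2, L),  T = 2,  L = branch(node(4, 2, 2), branch(k, 4, b), node(4, 2, b)).
Bind N := branch(X2, 2, L); substituting into the one remaining equation that mentions N gives: branch(2, b, Z) = branch(k, P, branch(X2, 4, branch(X2, 2, L))).
Bind T := 2; substituting into the one remaining equation that mentions T gives: node(X2, Y2, branch(2, 0, 4)) = node(mk(node(L, k, L), 4), node(b, X1, X1), X1).
Bind L := branch(node(4, 2, 2), branch(k, 4, b), node(4, 2, b)); substituting into the remaining equations gives: node(X2, Y2, branch(2, 0, 4)) = node(mk(node(branch(node(4, 2, 2), branch(k, 4, b), node(4, 2, b)), k, branch(node(4, 2, 2), branch(k, 4, b), node(4, 2, b))), 4), node(b, X1, X1), X1),  branch(2, b, Z) = branch(k, P, branch(X2, 4, branch(X2, 2, branch(node(4, 2, 2), branch(k, 4, b), node(4, 2, b))))). Substituting into the earlier binding gives N := branch(X2, 2, branch(node(4, 2, 2), branch(k, 4, b), node(4, 2, b))).
Decompose node/3: X2 = mk(node(branch(node(4, 2, 2), branch(k, 4, b), node(4, 2, b)), k, branch(node(4, 2, 2), branch(k, 4, b), node(4, 2, b))), 4),  Y2 = node(b, X1, X1),  branch(2, 0, 4) = X1.
Bind X2 := mk(node(branch(node(4, 2, 2), branch(k, 4, b), node(4, 2, b)), k, branch(node(4, 2, 2), branch(k, 4, b), node(4, 2, b))), 4); substituting into the one remaining equation that mentions X2 gives: branch(2, b, Z) = branch(k, P, branch(mk(node(branch(node(4, 2, 2), branch(k, 4, b), node(4, 2, b)), k, branch(node(4, 2, 2), branch(k, 4, b), node(4, 2, b))), 4), 4, branch(mk(node(branch(node(4, 2, 2), branch(k, 4, b), node(4, 2, b)), k, branch(node(4, 2, 2), branch(k, 4, b), node(4, 2, b))), 4), 2, branch(node(4, 2, 2), branch(k, 4, b), node(4, 2, b))))). Substituting into the earlier binding gives N := branch(mk(node(branch(node(4, 2, 2), branch(k, 4, b), node(4, 2, b)), k, branch(node(4, 2, 2), branch(k, 4, b), node(4, 2, b))), 4), 2, branch(node(4, 2, 2), branch(k, 4, b), node(4, 2, b))).
Bind Y2 := node(b, X1, X1); no other remaining equation mentions Y2.
Bind X1 := branch(2, 0, 4); no other remaining equation mentions X1. Substituting into the earlier binding gives Y2 := node(b, branch(2, 0, 4), branch(2, 0, 4)).
Decompose branch/3: 2 = k,  b = P,  Z = branch(mk(node(branch(node(4, 2, 2), branch(k, 4, b), node(4, 2, b)), k, branch(node(4, 2, 2), branch(k, 4, b), node(4, 2, b))), 4), 4, branch(mk(node(branch(node(4, 2, 2), branch(k, 4, b), node(4, 2, b)), k, branch(node(4, 2, 2), branch(k, 4, b), node(4, 2, b))), 4), 2, branch(node(4, 2, 2), branch(k, 4, b), node(4, 2, b)))).
Clash: constants 2 and k differ; no unifier exists.

FAIL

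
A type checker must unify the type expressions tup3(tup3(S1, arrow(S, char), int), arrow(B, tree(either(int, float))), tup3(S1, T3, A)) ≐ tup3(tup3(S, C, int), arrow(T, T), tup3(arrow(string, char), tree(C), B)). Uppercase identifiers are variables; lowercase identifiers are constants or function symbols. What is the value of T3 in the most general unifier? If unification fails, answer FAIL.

Decompose tup3/3: tup3(S1, arrow(S, char), int) ≐ tup3(S, C, int),  arrow(B, tree(either(int, float))) ≐ arrow(T, T),  tup3(S1, T3, A) ≐ tup3(arrow(string, char), tree(C), B).
Decompose tup3/3: S1 ≐ S,  arrow(S, char) ≐ C,  int ≐ int.
Bind S1 := S; substituting into the one remaining equation that mentions S1 gives: tup3(S, T3, A) ≐ tup3(arrow(string, char), tree(C), B).
Bind C := arrow(S, char); substituting into the one remaining equation that mentions C gives: tup3(S, T3, A) ≐ tup3(arrow(string, char), tree(arrow(S, char)), B).
Delete trivial equation int ≐ int.
Decompose arrow/2: B ≐ T,  tree(either(int, float)) ≐ T.
Bind B := T; substituting into the one remaining equation that mentions B gives: tup3(S, T3, A) ≐ tup3(arrow(string, char), tree(arrow(S, char)), T).
Bind T := tree(either(int, float)); substituting into the remaining equation gives: tup3(S, T3, A) ≐ tup3(arrow(string, char), tree(arrow(S, char)), tree(either(int, float))). Substituting into the earlier binding gives B := tree(either(int, float)).
Decompose tup3/3: S ≐ arrow(string, char),  T3 ≐ tree(arrow(S, char)),  A ≐ tree(either(int, float)).
Bind S := arrow(string, char); substituting into the one remaining equation that mentions S gives: T3 ≐ tree(arrow(arrow(string, char), char)). Substituting into the earlier bindings gives S1 := arrow(string, char), C := arrow(arrow(string, char), char).
Bind T3 := tree(arrow(arrow(string, char), char)); no other remaining equation mentions T3.
Bind A := tree(either(int, float)).
MGU = { S1 ↦ arrow(string, char), C ↦ arrow(arrow(string, char), char), B ↦ tree(either(int, float)), T ↦ tree(either(int, float)), S ↦ arrow(string, char), T3 ↦ tree(arrow(arrow(string, char), char)), A ↦ tree(either(int, float)) }, so T3 ↦ tree(arrow(arrow(string, char), char)).

tree(arrow(arrow(string, char), char))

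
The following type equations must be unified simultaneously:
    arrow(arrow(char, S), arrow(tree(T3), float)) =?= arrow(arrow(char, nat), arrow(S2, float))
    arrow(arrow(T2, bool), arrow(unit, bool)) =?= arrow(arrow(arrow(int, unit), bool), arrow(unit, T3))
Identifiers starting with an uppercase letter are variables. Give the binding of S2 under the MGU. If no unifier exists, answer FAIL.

Decompose arrow/2: arrow(char, S) =?= arrow(char, nat),  arrow(tree(T3), float) =?= arrow(S2, float).
Decompose arrow/2: char =?= char,  S =?= nat.
Delete trivial equation char =?= char.
Bind S := nat; no other remaining equation mentions S.
Decompose arrow/2: tree(T3) =?= S2,  float =?= float.
Bind S2 := tree(T3); no other remaining equation mentions S2.
Delete trivial equation float =?= float.
Decompose arrow/2: arrow(T2, bool) =?= arrow(arrow(int, unit), bool),  arrow(unit, bool) =?= arrow(unit, T3).
Decompose arrow/2: T2 =?= arrow(int, unit),  bool =?= bool.
Bind T2 := arrow(int, unit); no other remaining equation mentions T2.
Delete trivial equation bool =?= bool.
Decompose arrow/2: unit =?= unit,  bool =?= T3.
Delete trivial equation unit =?= unit.
Bind T3 := bool. Substituting into the earlier binding gives S2 := tree(bool).
MGU = { S -> nat, S2 -> tree(bool), T2 -> arrow(int, unit), T3 -> bool }, so S2 -> tree(bool).

tree(bool)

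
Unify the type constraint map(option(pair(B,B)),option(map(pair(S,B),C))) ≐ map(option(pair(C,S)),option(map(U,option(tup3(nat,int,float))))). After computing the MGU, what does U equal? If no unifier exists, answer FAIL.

pair(option(tup3(nat,int,float)),option(tup3(nat,int,float)))

Decompose map/2: option(pair(B,B)) ≐ option(pair(C,S)),  option(map(pair(S,B),C)) ≐ option(map(U,option(tup3(nat,int,float)))).
Decompose option/1: pair(B,B) ≐ pair(C,S).
Decompose pair/2: B ≐ C,  B ≐ S.
Bind B := C; substituting into the remaining equations gives: C ≐ S,  option(map(pair(S,C),C)) ≐ option(map(U,option(tup3(nat,int,float)))).
Bind C := S; substituting into the remaining equation gives: option(map(pair(S,S),S)) ≐ option(map(U,option(tup3(nat,int,float)))). Substituting into the earlier binding gives B := S.
Decompose option/1: map(pair(S,S),S) ≐ map(U,option(tup3(nat,int,float))).
Decompose map/2: pair(S,S) ≐ U,  S ≐ option(tup3(nat,int,float)).
Bind U := pair(S,S); no other remaining equation mentions U.
Bind S := option(tup3(nat,int,float)). Substituting into the earlier bindings gives B := option(tup3(nat,int,float)), C := option(tup3(nat,int,float)), U := pair(option(tup3(nat,int,float)),option(tup3(nat,int,float))).
MGU = { B := option(tup3(nat,int,float)), C := option(tup3(nat,int,float)), U := pair(option(tup3(nat,int,float)),option(tup3(nat,int,float))), S := option(tup3(nat,int,float)) }, so U := pair(option(tup3(nat,int,float)),option(tup3(nat,int,float))).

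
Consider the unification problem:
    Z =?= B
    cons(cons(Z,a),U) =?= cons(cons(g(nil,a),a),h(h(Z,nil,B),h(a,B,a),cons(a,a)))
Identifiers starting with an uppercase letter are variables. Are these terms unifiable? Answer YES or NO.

Bind Z := B; substituting into the remaining equation gives: cons(cons(B,a),U) =?= cons(cons(g(nil,a),a),h(h(B,nil,B),h(a,B,a),cons(a,a))).
Decompose cons/2: cons(B,a) =?= cons(g(nil,a),a),  U =?= h(h(B,nil,B),h(a,B,a),cons(a,a)).
Decompose cons/2: B =?= g(nil,a),  a =?= a.
Bind B := g(nil,a); substituting into the one remaining equation that mentions B gives: U =?= h(h(g(nil,a),nil,g(nil,a)),h(a,g(nil,a),a),cons(a,a)). Substituting into the earlier binding gives Z := g(nil,a).
Delete trivial equation a =?= a.
Bind U := h(h(g(nil,a),nil,g(nil,a)),h(a,g(nil,a),a),cons(a,a)).
No equations remain and no clash or occurs-check failure arose, so a unifier exists.

YES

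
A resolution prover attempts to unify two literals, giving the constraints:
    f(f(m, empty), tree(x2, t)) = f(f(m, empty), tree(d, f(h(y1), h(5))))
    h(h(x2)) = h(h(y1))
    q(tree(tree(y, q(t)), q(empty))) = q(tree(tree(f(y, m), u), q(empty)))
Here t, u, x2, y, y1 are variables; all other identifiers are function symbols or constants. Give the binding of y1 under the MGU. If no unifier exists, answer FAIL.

Decompose f/2: f(m, empty) = f(m, empty),  tree(x2, t) = tree(d, f(h(y1), h(5))).
Delete trivial equation f(m, empty) = f(m, empty).
Decompose tree/2: x2 = d,  t = f(h(y1), h(5)).
Bind x2 := d; substituting into the one remaining equation that mentions x2 gives: h(h(d)) = h(h(y1)).
Bind t := f(h(y1), h(5)); substituting into the one remaining equation that mentions t gives: q(tree(tree(y, q(f(h(y1), h(5)))), q(empty))) = q(tree(tree(f(y, m), u), q(empty))).
Decompose h/1: h(d) = h(y1).
Decompose h/1: d = y1.
Bind y1 := d; substituting into the remaining equation gives: q(tree(tree(y, q(f(h(d), h(5)))), q(empty))) = q(tree(tree(f(y, m), u), q(empty))). Substituting into the earlier binding gives t := f(h(d), h(5)).
Decompose q/1: tree(tree(y, q(f(h(d), h(5)))), q(empty)) = tree(tree(f(y, m), u), q(empty)).
Decompose tree/2: tree(y, q(f(h(d), h(5)))) = tree(f(y, m), u),  q(empty) = q(empty).
Decompose tree/2: y = f(y, m),  q(f(h(d), h(5))) = u.
Occurs check fails: y occurs in f(y, m); the equation y = f(y, m) has no finite solution.

FAIL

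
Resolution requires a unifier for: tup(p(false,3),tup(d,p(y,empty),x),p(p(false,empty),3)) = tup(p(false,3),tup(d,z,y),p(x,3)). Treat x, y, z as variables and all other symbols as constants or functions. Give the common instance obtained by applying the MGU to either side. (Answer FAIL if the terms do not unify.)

tup(p(false,3),tup(d,p(p(false,empty),empty),p(false,empty)),p(p(false,empty),3))

Decompose tup/3: p(false,3) = p(false,3),  tup(d,p(y,empty),x) = tup(d,z,y),  p(p(false,empty),3) = p(x,3).
Delete trivial equation p(false,3) = p(false,3).
Decompose tup/3: d = d,  p(y,empty) = z,  x = y.
Delete trivial equation d = d.
Bind z := p(y,empty); no other remaining equation mentions z.
Bind x := y; substituting into the remaining equation gives: p(p(false,empty),3) = p(y,3).
Decompose p/2: p(false,empty) = y,  3 = 3.
Bind y := p(false,empty); no other remaining equation mentions y. Substituting into the earlier bindings gives z := p(p(false,empty),empty), x := p(false,empty).
Delete trivial equation 3 = 3.
Applying the MGU to either side gives tup(p(false,3),tup(d,p(p(false,empty),empty),p(false,empty)),p(p(false,empty),3)).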